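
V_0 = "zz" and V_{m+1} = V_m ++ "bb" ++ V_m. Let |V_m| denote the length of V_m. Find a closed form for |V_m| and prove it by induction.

Claim: |V_m| = 2^{m+2} − 2.

Base case: |V_0| = 2, and 2^{0+2} − 2 = 2.
Assume |V_r| = 2^{r+2} − 2.
Then |V_{r+1}| = |V_r| + 2 + |V_r| = 2|V_r| + 2 = 2(2^{r+2} − 2) + 2 = 2^{r+3} − 4 + 2 = 2^{r+3} − 2.
Hence |V_m| = 2^{m+2} − 2 for every m ≥ 0, by induction.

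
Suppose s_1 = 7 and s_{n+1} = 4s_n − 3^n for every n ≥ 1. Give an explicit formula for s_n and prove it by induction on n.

Claim: s_n = 4^n + 3^n.

Base case: s_1 = 7, and 4^1 + 3^1 = 4 + 3 = 7.
Assume s_r = 4^r + 3^r for some r ≥ 1.
Then s_{r+1} = 4s_r − 3^r = 4·(4^r + 3^r) − 3^r = 4^{r+1} + 4·3^r − 3^r = 4^{r+1} + 3·3^r = 4^{r+1} + 3^{r+1}.
So the formula holds for r+1, and by induction s_n = 4^n + 3^n for all n ≥ 1.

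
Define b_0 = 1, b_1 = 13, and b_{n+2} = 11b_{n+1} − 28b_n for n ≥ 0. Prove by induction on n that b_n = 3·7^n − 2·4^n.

Base cases: b_0 = 1 and 3·7^0 − 2·4^0 = 1; b_1 = 13 and 3·7^1 − 2·4^1 = 13.
Assume b_j = 3·7^j − 2·4^j for all 0 ≤ j ≤ m, where m ≥ 1.
Then b_{m+1} = 11b_m − 28b_{m−1} = 11·(3·7^m − 2·4^m) − 28·(3·7^{m−1} − 2·4^{m−1}) = 3·(11·7 − 28)7^{m−1} − 2·(11·4 − 28)4^{m−1} = 147·7^{m−1} − 32·4^{m−1} = 3·7^{m+1} − 2·4^{m+1}.
By strong induction, b_n = 3·7^n − 2·4^n for all n ≥ 0.

b_n = 3·7^n − 2·4^n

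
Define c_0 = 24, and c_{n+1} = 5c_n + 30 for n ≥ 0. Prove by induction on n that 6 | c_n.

Base case: c_0 = 24 = 6·4, so 6 | c_0.
Assume 6 | c_k, so c_k = 6t for some integer t.
Then c_{k+1} = 5c_k + 30 = 5·(6t) + 30 = 6(5t + 5), so 6 | c_{k+1}.
Hence 6 | c_n for every n ≥ 0, by induction.

6 | c_n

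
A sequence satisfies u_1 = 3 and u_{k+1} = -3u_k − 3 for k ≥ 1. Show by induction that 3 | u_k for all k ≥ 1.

Base case: u_1 = 3 = 3·1, so 3 | u_1.
Assume 3 | u_r, so u_r = 3t for some integer t.
Then u_{r+1} = -3u_r − 3 = -3·(3t) − 3 = 3(-3t − 1), so 3 | u_{r+1}.
So the property holds for r+1, and by induction 3 | u_k for all k ≥ 1.

3 | u_k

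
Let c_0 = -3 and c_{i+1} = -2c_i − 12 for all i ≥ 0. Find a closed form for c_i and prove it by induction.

Claim: c_i = (-2)^i − 4.

Base case: c_0 = -3, and (-2)^0 − 4 = 1 − 4 = -3.
Assume c_r = (-2)^r − 4 for some r ≥ 0.
Then c_{r+1} = -2c_r − 12 = -2·((-2)^r − 4) − 12 = -2·(-2)^r + 8 − 12 = (-2)^{r+1} − 4.
So the formula holds for r+1, and by induction c_i = (-2)^i − 4 for all i ≥ 0.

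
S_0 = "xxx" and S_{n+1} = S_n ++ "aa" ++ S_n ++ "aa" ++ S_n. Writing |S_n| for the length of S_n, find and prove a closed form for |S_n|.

Claim: |S_n| = 5·3^n − 2.

Base case: |S_0| = 3, and 5·3^0 − 2 = 3.
Assume |S_j| = 5·3^j − 2.
Then |S_{j+1}| = 3|S_j| + 4 = 3(5·3^j − 2) + 4 = 5·3^{j+1} − 6 + 4 = 5·3^{j+1} − 2.
Hence |S_n| = 5·3^n − 2 for every n ≥ 0, by induction.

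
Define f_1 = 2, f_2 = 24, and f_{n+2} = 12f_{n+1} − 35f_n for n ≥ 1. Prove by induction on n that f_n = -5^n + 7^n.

Base cases: f_1 = 2 and -5^1 + 7^1 = 2; f_2 = 24 and -5^2 + 7^2 = 24.
Assume f_j = -5^j + 7^j for all 1 ≤ j ≤ r, where r ≥ 2.
Then f_{r+1} = 12f_r − 35f_{r−1} = 12·(-5^r + 7^r) − 35·(-5^{r−1} + 7^{r−1}) = -(12·5 − 35)5^{r−1} + (12·7 − 35)7^{r−1} = -25·5^{r−1} + 49·7^{r−1} = -5^{r+1} + 7^{r+1}.
Hence f_n = -5^n + 7^n for every n ≥ 1, by strong induction.

f_n = -5^n + 7^n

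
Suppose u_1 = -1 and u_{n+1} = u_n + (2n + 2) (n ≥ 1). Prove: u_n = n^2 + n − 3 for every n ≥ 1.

Base case: u_1 = -1, and 1^2 + 1 − 3 = -1.
Assume u_j = j^2 + j − 3.
Then u_{j+1} = u_j + (2j + 2) = (j^2 + j − 3) + (2j + 2) = j^2 + 3j − 1,
and (j+1)^2 + (j+1) − 3 = j^2 + 3j − 1.
By induction, u_n = n^2 + n − 3 for all n ≥ 1.

u_n = n^2 + n − 3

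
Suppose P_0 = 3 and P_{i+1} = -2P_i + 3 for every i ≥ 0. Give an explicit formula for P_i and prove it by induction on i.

Claim: P_i = 2·(-2)^i + 1.

Base case: P_0 = 3, and 2·(-2)^0 + 1 = 2 + 1 = 3.
Assume P_m = 2·(-2)^m + 1 for some m ≥ 0.
Then P_{m+1} = -2P_m + 3 = -2·(2·(-2)^m + 1) + 3 = -4·(-2)^m − 2 + 3 = 2·(-2)^{m+1} + 1.
This completes the inductive step, so P_i = 2·(-2)^i + 1 for all i ≥ 0.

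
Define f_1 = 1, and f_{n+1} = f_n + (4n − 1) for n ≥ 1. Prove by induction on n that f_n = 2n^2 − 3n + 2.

Base case: f_1 = 1, and 2·1^2 − 3·1 + 2 = 1.
Assume f_k = 2k^2 − 3k + 2.
Then f_{k+1} = f_k + (4k − 1) = (2k^2 − 3k + 2) + (4k − 1) = 2k^2 + k + 1,
and 2·(k+1)^2 − 3·(k+1) + 2 = 2k^2 + k + 1.
Hence f_n = 2n^2 − 3n + 2 for every n ≥ 1, by induction.

f_n = 2n^2 − 3n + 2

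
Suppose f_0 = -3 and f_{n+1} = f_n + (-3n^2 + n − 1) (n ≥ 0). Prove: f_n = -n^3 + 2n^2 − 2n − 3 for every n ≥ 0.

Base case: f_0 = -3, and -0^3 + 2·0^2 − 2·0 − 3 = -3.
Assume f_j = -j^3 + 2j^2 − 2j − 3.
Then f_{j+1} = f_j + (-3j^2 + j − 1) = (-j^3 + 2j^2 − 2j − 3) + (-3j^2 + j − 1) = -j^3 − j^2 − j − 4,
and -(j+1)^3 + 2·(j+1)^2 − 2·(j+1) − 3 = -j^3 − j^2 − j − 4.
Hence f_n = -n^3 + 2n^2 − 2n − 3 for every n ≥ 0, by induction.

f_n = -n^3 + 2n^2 − 2n − 3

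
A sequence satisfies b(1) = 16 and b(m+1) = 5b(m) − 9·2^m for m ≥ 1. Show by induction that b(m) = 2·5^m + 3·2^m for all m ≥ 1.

Base case: b(1) = 16, and 2·5^1 + 3·2^1 = 10 + 6 = 16.
Assume b(r) = 2·5^r + 3·2^r for some r ≥ 1.
Then b(r+1) = 5b(r) − 9·2^r = 5·(2·5^r + 3·2^r) − 9·2^r = 2·5^{r+1} + 15·2^r − 9·2^r = 2·5^{r+1} + 6·2^r = 2·5^{r+1} + 3·2^{r+1}.
So the formula holds for r+1, and by induction b(m) = 2·5^m + 3·2^m for all m ≥ 1.

b(m) = 2·5^m + 3·2^m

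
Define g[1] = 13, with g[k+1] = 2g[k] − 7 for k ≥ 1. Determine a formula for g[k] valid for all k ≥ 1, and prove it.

Claim: g[k] = 3·2^k + 7.

Base case: g[1] = 13, and 3·2^1 + 7 = 6 + 7 = 13.
Assume g[j] = 3·2^j + 7 for some j ≥ 1.
Then g[j+1] = 2g[j] − 7 = 2·(3·2^j + 7) − 7 = 6·2^j + 14 − 7 = 3·2^{j+1} + 7.
Hence g[k] = 3·2^k + 7 for every k ≥ 1, by induction.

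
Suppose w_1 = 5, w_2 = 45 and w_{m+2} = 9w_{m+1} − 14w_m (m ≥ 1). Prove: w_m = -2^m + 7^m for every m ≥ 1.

Base cases: w_1 = 5 and -2^1 + 7^1 = 5; w_2 = 45 and -2^2 + 7^2 = 45.
Assume w_i = -2^i + 7^i for all 1 ≤ i ≤ j, where j ≥ 2.
Then w_{j+1} = 9w_j − 14w_{j−1} = 9·(-2^j + 7^j) − 14·(-2^{j−1} + 7^{j−1}) = -(9·2 − 14)2^{j−1} + (9·7 − 14)7^{j−1} = -4·2^{j−1} + 49·7^{j−1} = -2^{j+1} + 7^{j+1}.
By strong induction, w_m = -2^m + 7^m for all m ≥ 1.

w_m = -2^m + 7^m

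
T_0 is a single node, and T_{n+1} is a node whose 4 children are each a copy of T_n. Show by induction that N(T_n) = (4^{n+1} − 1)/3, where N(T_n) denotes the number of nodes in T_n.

Base case: N(T_0) = 1, and (4^{0+1} − 1)/3 = 1.
Assume N(T_j) = (4^{j+1} − 1)/3.
Then N(T_{j+1}) = 1 + 4N(T_j) = 1 + 4·(4^{j+1} − 1)/3 = 1 + (4^{j+2} − 4)/3 = (3 + 4^{j+2} − 4)/3 = (4^{j+2} − 1)/3.
This completes the inductive step, so N(T_n) = (4^{n+1} − 1)/3 for all n ≥ 0.

N(T_n) = (4^{n+1} − 1)/3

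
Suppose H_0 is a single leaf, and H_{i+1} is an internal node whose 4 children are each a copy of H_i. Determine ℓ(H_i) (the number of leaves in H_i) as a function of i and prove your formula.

Claim: ℓ(H_i) = 4^i.

Base case: ℓ(H_0) = 1, and 4^0 = 1.
Assume ℓ(H_k) = 4^k.
Then ℓ(H_{k+1}) = 4·ℓ(H_k) = 4·4^k = 4^{k+1}.
By induction, ℓ(H_i) = 4^i for all i ≥ 0.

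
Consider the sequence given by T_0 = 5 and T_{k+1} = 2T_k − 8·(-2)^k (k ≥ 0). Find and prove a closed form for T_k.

Claim: T_k = 3·2^k + 2·(-2)^k.

Base case: T_0 = 5, and 3·2^0 + 2·(-2)^0 = 3 + 2 = 5.
Assume T_j = 3·2^j + 2·(-2)^j for some j ≥ 0.
Then T_{j+1} = 2T_j − 8·(-2)^j = 2·(3·2^j + 2·(-2)^j) − 8·(-2)^j = 3·2^{j+1} + 4·(-2)^j − 8·(-2)^j = 3·2^{j+1} − 4·(-2)^j = 3·2^{j+1} + 2·(-2)^{j+1}.
So the formula holds for j+1, and by induction T_k = 3·2^k + 2·(-2)^k for all k ≥ 0.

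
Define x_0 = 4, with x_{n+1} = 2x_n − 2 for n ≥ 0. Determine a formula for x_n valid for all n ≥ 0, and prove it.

Claim: x_n = 2^{n+1} + 2.

Base case: x_0 = 4, and 2^{0+1} + 2 = 2 + 2 = 4.
Assume x_j = 2^{j+1} + 2 for some j ≥ 0.
Then x_{j+1} = 2x_j − 2 = 2·(2^{j+1} + 2) − 2 = 2^{j+2} + 4 − 2 = 2^{j+2} + 2.
By induction, x_n = 2^{n+1} + 2 for all n ≥ 0.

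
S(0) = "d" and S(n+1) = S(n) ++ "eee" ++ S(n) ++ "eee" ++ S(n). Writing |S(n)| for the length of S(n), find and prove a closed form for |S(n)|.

Claim: |S(n)| = 4·3^n − 3.

Base case: |S(0)| = 1, and 4·3^0 − 3 = 1.
Assume |S(j)| = 4·3^j − 3.
Then |S(j+1)| = 3|S(j)| + 6 = 3(4·3^j − 3) + 6 = 4·3^{j+1} − 9 + 6 = 4·3^{j+1} − 3.
This completes the inductive step, so |S(n)| = 4·3^n − 3 for all n ≥ 0.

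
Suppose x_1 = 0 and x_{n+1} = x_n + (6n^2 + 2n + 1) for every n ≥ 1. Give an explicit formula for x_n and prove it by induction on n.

Claim: x_n = 2n^3 − 2n^2 + n − 1.

Base case: x_1 = 0, and 2·1^3 − 2·1^2 + 1 − 1 = 0.
Assume x_m = 2m^3 − 2m^2 + m − 1.
Then x_{m+1} = x_m + (6m^2 + 2m + 1) = (2m^3 − 2m^2 + m − 1) + (6m^2 + 2m + 1) = 2m^3 + 4m^2 + 3m,
and 2·(m+1)^3 − 2·(m+1)^2 + (m+1) − 1 = 2m^3 + 4m^2 + 3m.
This completes the inductive step, so x_n = 2n^3 − 2n^2 + n − 1 for all n ≥ 1.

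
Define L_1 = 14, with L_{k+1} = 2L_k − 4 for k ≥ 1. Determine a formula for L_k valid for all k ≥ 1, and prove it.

Claim: L_k = 5·2^k + 4.

Base case: L_1 = 14, and 5·2^1 + 4 = 10 + 4 = 14.
Assume L_r = 5·2^r + 4 for some r ≥ 1.
Then L_{r+1} = 2L_r − 4 = 2·(5·2^r + 4) − 4 = 10·2^r + 8 − 4 = 5·2^{r+1} + 4.
So the formula holds for r+1, and by induction L_k = 5·2^k + 4 for all k ≥ 1.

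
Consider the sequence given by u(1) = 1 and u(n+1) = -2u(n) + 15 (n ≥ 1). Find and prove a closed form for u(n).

Claim: u(n) = 2·(-2)^n + 5.

Base case: u(1) = 1, and 2·(-2)^1 + 5 = -4 + 5 = 1.
Assume u(j) = 2·(-2)^j + 5 for some j ≥ 1.
Then u(j+1) = -2u(j) + 15 = -2·(2·(-2)^j + 5) + 15 = -4·(-2)^j − 10 + 15 = 2·(-2)^{j+1} + 5.
By induction, u(n) = 2·(-2)^n + 5 for all n ≥ 1.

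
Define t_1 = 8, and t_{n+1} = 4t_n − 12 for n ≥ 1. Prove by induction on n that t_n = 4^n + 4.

Base case: t_1 = 8, and 4^1 + 4 = 4 + 4 = 8.
Assume t_k = 4^k + 4 for some k ≥ 1.
Then t_{k+1} = 4t_k − 12 = 4·(4^k + 4) − 12 = 4^{k+1} + 16 − 12 = 4^{k+1} + 4.
This completes the inductive step, so t_n = 4^n + 4 for all n ≥ 1.

t_n = 4^n + 4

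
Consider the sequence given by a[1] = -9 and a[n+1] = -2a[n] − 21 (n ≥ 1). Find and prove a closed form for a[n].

Claim: a[n] = (-2)^n − 7.

Base case: a[1] = -9, and (-2)^1 − 7 = -2 − 7 = -9.
Assume a[m] = (-2)^m − 7 for some m ≥ 1.
Then a[m+1] = -2a[m] − 21 = -2·((-2)^m − 7) − 21 = -2·(-2)^m + 14 − 21 = (-2)^{m+1} − 7.
So the formula holds for m+1, and by induction a[n] = (-2)^n − 7 for all n ≥ 1.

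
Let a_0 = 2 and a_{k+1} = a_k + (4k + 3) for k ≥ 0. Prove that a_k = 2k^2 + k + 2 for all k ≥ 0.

Base case: a_0 = 2, and 2·0^2 + 0 + 2 = 2.
Assume a_j = 2j^2 + j + 2.
Then a_{j+1} = a_j + (4j + 3) = (2j^2 + j + 2) + (4j + 3) = 2j^2 + 5j + 5,
and 2·(j+1)^2 + (j+1) + 2 = 2j^2 + 5j + 5.
Hence a_k = 2k^2 + k + 2 for every k ≥ 0, by induction.

a_k = 2k^2 + k + 2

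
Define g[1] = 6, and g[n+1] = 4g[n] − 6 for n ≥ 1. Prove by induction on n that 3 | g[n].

Base case: g[1] = 6 = 3·2, so 3 | g[1].
Assume 3 | g[m], so g[m] = 3t for some integer t.
Then g[m+1] = 4g[m] − 6 = 4·(3t) − 6 = 3(4t − 2), so 3 | g[m+1].
Hence 3 | g[n] for every n ≥ 1, by induction.

3 | g[n]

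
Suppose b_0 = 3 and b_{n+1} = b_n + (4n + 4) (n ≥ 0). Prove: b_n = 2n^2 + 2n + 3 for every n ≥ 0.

Base case: b_0 = 3, and 2·0^2 + 2·0 + 3 = 3.
Assume b_j = 2j^2 + 2j + 3.
Then b_{j+1} = b_j + (4j + 4) = (2j^2 + 2j + 3) + (4j + 4) = 2j^2 + 6j + 7,
and 2·(j+1)^2 + 2·(j+1) + 3 = 2j^2 + 6j + 7.
Hence b_n = 2n^2 + 2n + 3 for every n ≥ 0, by induction.

b_n = 2n^2 + 2n + 3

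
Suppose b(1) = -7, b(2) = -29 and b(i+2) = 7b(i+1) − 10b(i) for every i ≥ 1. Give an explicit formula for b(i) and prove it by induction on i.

Claim: b(i) = -2^i − 5^i.

Base cases: b(1) = -7 and -2^1 − 5^1 = -7; b(2) = -29 and -2^2 − 5^2 = -29.
Assume b(j) = -2^j − 5^j for all 1 ≤ j ≤ r, where r ≥ 2.
Then b(r+1) = 7b(r) − 10b(r−1) = 7·(-2^r − 5^r) − 10·(-2^{r−1} − 5^{r−1}) = -(7·2 − 10)2^{r−1} − (7·5 − 10)5^{r−1} = -4·2^{r−1} − 25·5^{r−1} = -2^{r+1} − 5^{r+1}.
By strong induction, b(i) = -2^i − 5^i for all i ≥ 1.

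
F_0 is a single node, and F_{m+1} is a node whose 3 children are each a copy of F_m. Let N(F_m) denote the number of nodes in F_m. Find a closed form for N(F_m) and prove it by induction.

Claim: N(F_m) = (3^{m+1} − 1)/2.

Base case: N(F_0) = 1, and (3^{0+1} − 1)/2 = 1.
Assume N(F_j) = (3^{j+1} − 1)/2.
Then N(F_{j+1}) = 1 + 3N(F_j) = 1 + 3·(3^{j+1} − 1)/2 = 1 + (3^{j+2} − 3)/2 = (2 + 3^{j+2} − 3)/2 = (3^{j+2} − 1)/2.
By induction, N(F_m) = (3^{m+1} − 1)/2 for all m ≥ 0.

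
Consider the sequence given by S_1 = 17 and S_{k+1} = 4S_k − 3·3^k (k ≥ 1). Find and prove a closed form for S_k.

Claim: S_k = 2·4^k + 3·3^k.

Base case: S_1 = 17, and 2·4^1 + 3·3^1 = 8 + 9 = 17.
Assume S_m = 2·4^m + 3·3^m for some m ≥ 1.
Then S_{m+1} = 4S_m − 3·3^m = 4·(2·4^m + 3·3^m) − 3·3^m = 2·4^{m+1} + 12·3^m − 3·3^m = 2·4^{m+1} + 9·3^m = 2·4^{m+1} + 3·3^{m+1}.
This completes the inductive step, so S_k = 2·4^k + 3·3^k for all k ≥ 1.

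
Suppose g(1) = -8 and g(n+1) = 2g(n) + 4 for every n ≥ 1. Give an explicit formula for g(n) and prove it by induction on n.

Claim: g(n) = -2^{n+1} − 4.

Base case: g(1) = -8, and -2^{1+1} − 4 = -4 − 4 = -8.
Assume g(r) = -2^{r+1} − 4 for some r ≥ 1.
Then g(r+1) = 2g(r) + 4 = 2·(-2^{r+1} − 4) + 4 = -2^{r+2} − 8 + 4 = -2^{r+2} − 4.
This completes the inductive step, so g(n) = -2^{n+1} − 4 for all n ≥ 1.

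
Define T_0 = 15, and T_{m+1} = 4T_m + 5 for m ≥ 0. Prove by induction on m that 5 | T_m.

Base case: T_0 = 15 = 5·3, so 5 | T_0.
Assume 5 | T_k, so T_k = 5t for some integer t.
Then T_{k+1} = 4T_k + 5 = 4·(5t) + 5 = 5(4t + 1), so 5 | T_{k+1}.
Hence 5 | T_m for every m ≥ 0, by induction.

5 | T_m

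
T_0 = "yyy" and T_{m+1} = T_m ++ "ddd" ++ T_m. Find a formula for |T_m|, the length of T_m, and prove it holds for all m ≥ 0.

Claim: |T_m| = 6·2^m − 3.

Base case: |T_0| = 3, and 6·2^0 − 3 = 3.
Assume |T_k| = 6·2^k − 3.
Then |T_{k+1}| = |T_k| + 3 + |T_k| = 2|T_k| + 3 = 2(6·2^k − 3) + 3 = 6·2^{k+1} − 6 + 3 = 6·2^{k+1} − 3.
Hence |T_m| = 6·2^m − 3 for every m ≥ 0, by induction.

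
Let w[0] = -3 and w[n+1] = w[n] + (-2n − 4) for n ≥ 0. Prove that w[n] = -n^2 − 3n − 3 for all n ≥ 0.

Base case: w[0] = -3, and -0^2 − 3·0 − 3 = -3.
Assume w[j] = -j^2 − 3j − 3.
Then w[j+1] = w[j] + (-2j − 4) = (-j^2 − 3j − 3) + (-2j − 4) = -j^2 − 5j − 7,
and -(j+1)^2 − 3·(j+1) − 3 = -j^2 − 5j − 7.
Hence w[n] = -n^2 − 3n − 3 for every n ≥ 0, by induction.

w[n] = -n^2 − 3n − 3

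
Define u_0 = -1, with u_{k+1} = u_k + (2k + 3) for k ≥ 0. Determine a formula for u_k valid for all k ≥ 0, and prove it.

Claim: u_k = k^2 + 2k − 1.

Base case: u_0 = -1, and 0^2 + 2·0 − 1 = -1.
Assume u_r = r^2 + 2r − 1.
Then u_{r+1} = u_r + (2r + 3) = (r^2 + 2r − 1) + (2r + 3) = r^2 + 4r + 2,
and (r+1)^2 + 2·(r+1) − 1 = r^2 + 4r + 2.
By induction, u_k = k^2 + 2k − 1 for all k ≥ 0.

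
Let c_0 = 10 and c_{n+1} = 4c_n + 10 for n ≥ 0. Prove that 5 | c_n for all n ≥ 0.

Base case: c_0 = 10 = 5·2, so 5 | c_0.
Assume 5 | c_k, so c_k = 5t for some integer t.
Then c_{k+1} = 4c_k + 10 = 4·(5t) + 10 = 5(4t + 2), so 5 | c_{k+1}.
By induction, 5 | c_n for all n ≥ 0.

5 | c_n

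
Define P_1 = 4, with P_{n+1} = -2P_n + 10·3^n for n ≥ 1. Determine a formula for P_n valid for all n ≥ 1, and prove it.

Claim: P_n = (-2)^n + 2·3^n.

Base case: P_1 = 4, and (-2)^1 + 2·3^1 = -2 + 6 = 4.
Assume P_j = (-2)^j + 2·3^j for some j ≥ 1.
Then P_{j+1} = -2P_j + 10·3^j = -2·((-2)^j + 2·3^j) + 10·3^j = (-2)^{j+1} − 4·3^j + 10·3^j = (-2)^{j+1} + 6·3^j = (-2)^{j+1} + 2·3^{j+1}.
By induction, P_n = (-2)^n + 2·3^n for all n ≥ 1.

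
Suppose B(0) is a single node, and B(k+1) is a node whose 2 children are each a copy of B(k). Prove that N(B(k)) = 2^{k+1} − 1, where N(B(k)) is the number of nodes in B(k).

Base case: N(B(0)) = 1, and 2^{0+1} − 1 = 1.
Assume N(B(j)) = 2^{j+1} − 1.
Then N(B(j+1)) = 1 + 2N(B(j)) = 1 + 2(2^{j+1} − 1) = 2^{j+2} − 2 + 1 = 2^{j+2} − 1.
This completes the inductive step, so N(B(k)) = 2^{k+1} − 1 for all k ≥ 0.

N(B(k)) = 2^{k+1} − 1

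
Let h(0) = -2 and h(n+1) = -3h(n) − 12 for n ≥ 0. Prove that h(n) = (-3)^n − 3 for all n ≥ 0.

Base case: h(0) = -2, and (-3)^0 − 3 = 1 − 3 = -2.
Assume h(r) = (-3)^r − 3 for some r ≥ 0.
Then h(r+1) = -3h(r) − 12 = -3·((-3)^r − 3) − 12 = -3·(-3)^r + 9 − 12 = (-3)^{r+1} − 3.
Hence h(n) = (-3)^n − 3 for every n ≥ 0, by induction.

h(n) = (-3)^n − 3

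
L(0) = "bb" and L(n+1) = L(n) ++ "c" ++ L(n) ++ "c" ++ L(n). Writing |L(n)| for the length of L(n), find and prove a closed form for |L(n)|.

Claim: |L(n)| = 3^{n+1} − 1.

Base case: |L(0)| = 2, and 3^{0+1} − 1 = 2.
Assume |L(r)| = 3^{r+1} − 1.
Then |L(r+1)| = 3|L(r)| + 2 = 3(3^{r+1} − 1) + 2 = 3^{r+2} − 3 + 2 = 3^{r+2} − 1.
This completes the inductive step, so |L(n)| = 3^{n+1} − 1 for all n ≥ 0.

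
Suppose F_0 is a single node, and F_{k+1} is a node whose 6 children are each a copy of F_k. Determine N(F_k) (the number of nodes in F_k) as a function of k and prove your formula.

Claim: N(F_k) = (6^{k+1} − 1)/5.

Base case: N(F_0) = 1, and (6^{0+1} − 1)/5 = 1.
Assume N(F_m) = (6^{m+1} − 1)/5.
Then N(F_{m+1}) = 1 + 6N(F_m) = 1 + 6·(6^{m+1} − 1)/5 = 1 + (6^{m+2} − 6)/5 = (5 + 6^{m+2} − 6)/5 = (6^{m+2} − 1)/5.
Hence N(F_k) = (6^{k+1} − 1)/5 for every k ≥ 0, by induction.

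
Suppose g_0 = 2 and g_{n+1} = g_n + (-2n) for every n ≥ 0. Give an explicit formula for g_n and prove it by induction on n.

Claim: g_n = -n^2 + n + 2.

Base case: g_0 = 2, and -0^2 + 0 + 2 = 2.
Assume g_j = -j^2 + j + 2.
Then g_{j+1} = g_j + (-2j) = (-j^2 + j + 2) + (-2j) = -j^2 − j + 2,
and -(j+1)^2 + (j+1) + 2 = -j^2 − j + 2.
This completes the inductive step, so g_n = -n^2 + n + 2 for all n ≥ 0.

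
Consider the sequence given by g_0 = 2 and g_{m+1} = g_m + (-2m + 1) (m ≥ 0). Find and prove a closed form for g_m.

Claim: g_m = -m^2 + 2m + 2.

Base case: g_0 = 2, and -0^2 + 2·0 + 2 = 2.
Assume g_r = -r^2 + 2r + 2.
Then g_{r+1} = g_r + (-2r + 1) = (-r^2 + 2r + 2) + (-2r + 1) = -r^2 + 3,
and -(r+1)^2 + 2·(r+1) + 2 = -r^2 + 3.
Hence g_m = -m^2 + 2m + 2 for every m ≥ 0, by induction.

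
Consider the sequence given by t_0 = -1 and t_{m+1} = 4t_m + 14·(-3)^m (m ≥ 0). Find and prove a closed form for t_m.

Claim: t_m = 4^m − 2·(-3)^m.

Base case: t_0 = -1, and 4^0 − 2·(-3)^0 = 1 − 2 = -1.
Assume t_k = 4^k − 2·(-3)^k for some k ≥ 0.
Then t_{k+1} = 4t_k + 14·(-3)^k = 4·(4^k − 2·(-3)^k) + 14·(-3)^k = 4^{k+1} − 8·(-3)^k + 14·(-3)^k = 4^{k+1} + 6·(-3)^k = 4^{k+1} − 2·(-3)^{k+1}.
By induction, t_m = 4^m − 2·(-3)^m for all m ≥ 0.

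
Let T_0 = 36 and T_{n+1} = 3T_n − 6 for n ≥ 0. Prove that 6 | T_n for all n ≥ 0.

Base case: T_0 = 36 = 6·6, so 6 | T_0.
Assume 6 | T_j, so T_j = 6t for some integer t.
Then T_{j+1} = 3T_j − 6 = 3·(6t) − 6 = 6(3t − 1), so 6 | T_{j+1}.
Hence 6 | T_n for every n ≥ 0, by induction.

6 | T_n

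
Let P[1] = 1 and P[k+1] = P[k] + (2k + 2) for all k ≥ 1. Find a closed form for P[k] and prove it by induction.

Claim: P[k] = k^2 + k − 1.

Base case: P[1] = 1, and 1^2 + 1 − 1 = 1.
Assume P[m] = m^2 + m − 1.
Then P[m+1] = P[m] + (2m + 2) = (m^2 + m − 1) + (2m + 2) = m^2 + 3m + 1,
and (m+1)^2 + (m+1) − 1 = m^2 + 3m + 1.
This completes the inductive step, so P[k] = k^2 + k − 1 for all k ≥ 1.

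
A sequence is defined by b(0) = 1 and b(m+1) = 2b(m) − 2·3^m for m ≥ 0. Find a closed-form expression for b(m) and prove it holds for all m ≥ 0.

Claim: b(m) = 3·2^m − 2·3^m.

Base case: b(0) = 1, and 3·2^0 − 2·3^0 = 3 − 2 = 1.
Assume b(k) = 3·2^k − 2·3^k for some k ≥ 0.
Then b(k+1) = 2b(k) − 2·3^k = 2·(3·2^k − 2·3^k) − 2·3^k = 3·2^{k+1} − 4·3^k − 2·3^k = 3·2^{k+1} − 6·3^k = 3·2^{k+1} − 2·3^{k+1}.
This completes the inductive step, so b(m) = 3·2^m − 2·3^m for all m ≥ 0.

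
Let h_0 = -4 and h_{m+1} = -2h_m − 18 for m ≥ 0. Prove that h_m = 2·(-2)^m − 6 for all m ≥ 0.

Base case: h_0 = -4, and 2·(-2)^0 − 6 = 2 − 6 = -4.
Assume h_j = 2·(-2)^j − 6 for some j ≥ 0.
Then h_{j+1} = -2h_j − 18 = -2·(2·(-2)^j − 6) − 18 = -4·(-2)^j + 12 − 18 = 2·(-2)^{j+1} − 6.
This completes the inductive step, so h_m = 2·(-2)^m − 6 for all m ≥ 0.

h_m = 2·(-2)^m − 6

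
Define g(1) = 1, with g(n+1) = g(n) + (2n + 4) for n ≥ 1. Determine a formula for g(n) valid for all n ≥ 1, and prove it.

Claim: g(n) = n^2 + 3n − 3.

Base case: g(1) = 1, and 1^2 + 3·1 − 3 = 1.
Assume g(k) = k^2 + 3k − 3.
Then g(k+1) = g(k) + (2k + 4) = (k^2 + 3k − 3) + (2k + 4) = k^2 + 5k + 1,
and (k+1)^2 + 3·(k+1) − 3 = k^2 + 5k + 1.
This completes the inductive step, so g(n) = n^2 + 3n − 3 for all n ≥ 1.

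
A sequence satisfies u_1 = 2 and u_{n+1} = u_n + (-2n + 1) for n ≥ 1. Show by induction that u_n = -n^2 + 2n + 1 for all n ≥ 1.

Base case: u_1 = 2, and -1^2 + 2·1 + 1 = 2.
Assume u_m = -m^2 + 2m + 1.
Then u_{m+1} = u_m + (-2m + 1) = (-m^2 + 2m + 1) + (-2m + 1) = -m^2 + 2,
and -(m+1)^2 + 2·(m+1) + 1 = -m^2 + 2.
This completes the inductive step, so u_n = -n^2 + 2n + 1 for all n ≥ 1.

u_n = -n^2 + 2n + 1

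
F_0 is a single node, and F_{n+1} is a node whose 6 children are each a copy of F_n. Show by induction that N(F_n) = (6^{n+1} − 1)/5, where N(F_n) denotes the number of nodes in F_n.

Base case: N(F_0) = 1, and (6^{0+1} − 1)/5 = 1.
Assume N(F_m) = (6^{m+1} − 1)/5.
Then N(F_{m+1}) = 1 + 6N(F_m) = 1 + 6·(6^{m+1} − 1)/5 = 1 + (6^{m+2} − 6)/5 = (5 + 6^{m+2} − 6)/5 = (6^{m+2} − 1)/5.
This completes the inductive step, so N(F_n) = (6^{n+1} − 1)/5 for all n ≥ 0.

N(F_n) = (6^{n+1} − 1)/5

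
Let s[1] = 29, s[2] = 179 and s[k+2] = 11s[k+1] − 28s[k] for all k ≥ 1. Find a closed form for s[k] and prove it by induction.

Claim: s[k] = 3·7^k + 2·4^k.

Base cases: s[1] = 29 and 3·7^1 + 2·4^1 = 29; s[2] = 179 and 3·7^2 + 2·4^2 = 179.
Assume s[j] = 3·7^j + 2·4^j for all 1 ≤ j ≤ r, where r ≥ 2.
Then s[r+1] = 11s[r] − 28s[r−1] = 11·(3·7^r + 2·4^r) − 28·(3·7^{r−1} + 2·4^{r−1}) = 3·(11·7 − 28)7^{r−1} + 2·(11·4 − 28)4^{r−1} = 147·7^{r−1} + 32·4^{r−1} = 3·7^{r+1} + 2·4^{r+1}.
So the formula holds for r+1, and by strong induction s[k] = 3·7^k + 2·4^k for all k ≥ 1.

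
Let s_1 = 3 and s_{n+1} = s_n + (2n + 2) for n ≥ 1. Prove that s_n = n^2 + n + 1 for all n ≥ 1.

Base case: s_1 = 3, and 1^2 + 1 + 1 = 3.
Assume s_j = j^2 + j + 1.
Then s_{j+1} = s_j + (2j + 2) = (j^2 + j + 1) + (2j + 2) = j^2 + 3j + 3,
and (j+1)^2 + (j+1) + 1 = j^2 + 3j + 3.
Hence s_n = n^2 + n + 1 for every n ≥ 1, by induction.

s_n = n^2 + n + 1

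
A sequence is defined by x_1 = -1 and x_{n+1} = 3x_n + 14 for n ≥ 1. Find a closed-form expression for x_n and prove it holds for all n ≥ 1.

Claim: x_n = 2·3^n − 7.

Base case: x_1 = -1, and 2·3^1 − 7 = 6 − 7 = -1.
Assume x_r = 2·3^r − 7 for some r ≥ 1.
Then x_{r+1} = 3x_r + 14 = 3·(2·3^r − 7) + 14 = 6·3^r − 21 + 14 = 2·3^{r+1} − 7.
Hence x_n = 2·3^n − 7 for every n ≥ 1, by induction.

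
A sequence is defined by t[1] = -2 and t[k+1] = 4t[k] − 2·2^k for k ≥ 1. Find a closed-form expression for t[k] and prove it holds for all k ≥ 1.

Claim: t[k] = -4^k + 2^k.

Base case: t[1] = -2, and -4^1 + 2^1 = -4 + 2 = -2.
Assume t[m] = -4^m + 2^m for some m ≥ 1.
Then t[m+1] = 4t[m] − 2·2^m = 4·(-4^m + 2^m) − 2·2^m = -4^{m+1} + 4·2^m − 2·2^m = -4^{m+1} + 2·2^m = -4^{m+1} + 2^{m+1}.
So the formula holds for m+1, and by induction t[k] = -4^k + 2^k for all k ≥ 1.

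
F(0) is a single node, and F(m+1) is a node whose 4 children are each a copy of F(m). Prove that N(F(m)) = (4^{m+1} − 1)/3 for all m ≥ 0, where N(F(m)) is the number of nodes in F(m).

Base case: N(F(0)) = 1, and (4^{0+1} − 1)/3 = 1.
Assume N(F(k)) = (4^{k+1} − 1)/3.
Then N(F(k+1)) = 1 + 4N(F(k)) = 1 + 4·(4^{k+1} − 1)/3 = 1 + (4^{k+2} − 4)/3 = (3 + 4^{k+2} − 4)/3 = (4^{k+2} − 1)/3.
Hence N(F(m)) = (4^{m+1} − 1)/3 for every m ≥ 0, by induction.

N(F(m)) = (4^{m+1} − 1)/3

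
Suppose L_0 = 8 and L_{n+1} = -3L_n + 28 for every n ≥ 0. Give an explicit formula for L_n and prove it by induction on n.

Claim: L_n = (-3)^n + 7.

Base case: L_0 = 8, and (-3)^0 + 7 = 1 + 7 = 8.
Assume L_j = (-3)^j + 7 for some j ≥ 0.
Then L_{j+1} = -3L_j + 28 = -3·((-3)^j + 7) + 28 = -3·(-3)^j − 21 + 28 = (-3)^{j+1} + 7.
This completes the inductive step, so L_n = (-3)^n + 7 for all n ≥ 0.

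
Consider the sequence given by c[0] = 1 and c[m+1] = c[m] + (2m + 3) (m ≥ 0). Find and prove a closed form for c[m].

Claim: c[m] = m^2 + 2m + 1.

Base case: c[0] = 1, and 0^2 + 2·0 + 1 = 1.
Assume c[j] = j^2 + 2j + 1.
Then c[j+1] = c[j] + (2j + 3) = (j^2 + 2j + 1) + (2j + 3) = j^2 + 4j + 4,
and (j+1)^2 + 2·(j+1) + 1 = j^2 + 4j + 4.
This completes the inductive step, so c[m] = m^2 + 2m + 1 for all m ≥ 0.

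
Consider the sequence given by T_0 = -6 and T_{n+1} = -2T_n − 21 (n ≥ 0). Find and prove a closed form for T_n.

Claim: T_n = (-2)^n − 7.

Base case: T_0 = -6, and (-2)^0 − 7 = 1 − 7 = -6.
Assume T_j = (-2)^j − 7 for some j ≥ 0.
Then T_{j+1} = -2T_j − 21 = -2·((-2)^j − 7) − 21 = -2·(-2)^j + 14 − 21 = (-2)^{j+1} − 7.
So the formula holds for j+1, and by induction T_n = (-2)^n − 7 for all n ≥ 0.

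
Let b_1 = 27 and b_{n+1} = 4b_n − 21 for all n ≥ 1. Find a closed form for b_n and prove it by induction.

Claim: b_n = 5·4^n + 7.

Base case: b_1 = 27, and 5·4^1 + 7 = 20 + 7 = 27.
Assume b_m = 5·4^m + 7 for some m ≥ 1.
Then b_{m+1} = 4b_m − 21 = 4·(5·4^m + 7) − 21 = 20·4^m + 28 − 21 = 5·4^{m+1} + 7.
So the formula holds for m+1, and by induction b_n = 5·4^n + 7 for all n ≥ 1.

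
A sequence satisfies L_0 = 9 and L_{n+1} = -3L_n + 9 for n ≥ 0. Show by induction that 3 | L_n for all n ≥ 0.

Base case: L_0 = 9 = 3·3, so 3 | L_0.
Assume 3 | L_k, so L_k = 3t for some integer t.
Then L_{k+1} = -3L_k + 9 = -3·(3t) + 9 = 3(-3t + 3), so 3 | L_{k+1}.
Hence 3 | L_n for every n ≥ 0, by induction.

3 | L_n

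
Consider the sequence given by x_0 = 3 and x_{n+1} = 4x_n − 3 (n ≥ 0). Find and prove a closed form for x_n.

Claim: x_n = 2·4^n + 1.

Base case: x_0 = 3, and 2·4^0 + 1 = 2 + 1 = 3.
Assume x_r = 2·4^r + 1 for some r ≥ 0.
Then x_{r+1} = 4x_r − 3 = 4·(2·4^r + 1) − 3 = 8·4^r + 4 − 3 = 2·4^{r+1} + 1.
This completes the inductive step, so x_n = 2·4^n + 1 for all n ≥ 0.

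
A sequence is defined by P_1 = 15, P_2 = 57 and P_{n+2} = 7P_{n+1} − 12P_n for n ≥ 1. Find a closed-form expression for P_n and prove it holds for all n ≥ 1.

Claim: P_n = 3·4^n + 3^n.

Base cases: P_1 = 15 and 3·4^1 + 3^1 = 15; P_2 = 57 and 3·4^2 + 3^2 = 57.
Assume P_j = 3·4^j + 3^j for all 1 ≤ j ≤ m, where m ≥ 2.
Then P_{m+1} = 7P_m − 12P_{m−1} = 7·(3·4^m + 3^m) − 12·(3·4^{m−1} + 3^{m−1}) = 3·(7·4 − 12)4^{m−1} + (7·3 − 12)3^{m−1} = 48·4^{m−1} + 9·3^{m−1} = 3·4^{m+1} + 3^{m+1}.
Hence P_n = 3·4^n + 3^n for every n ≥ 1, by strong induction.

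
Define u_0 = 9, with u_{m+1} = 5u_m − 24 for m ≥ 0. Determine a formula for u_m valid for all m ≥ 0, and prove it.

Claim: u_m = 3·5^m + 6.

Base case: u_0 = 9, and 3·5^0 + 6 = 3 + 6 = 9.
Assume u_r = 3·5^r + 6 for some r ≥ 0.
Then u_{r+1} = 5u_r − 24 = 5·(3·5^r + 6) − 24 = 15·5^r + 30 − 24 = 3·5^{r+1} + 6.
Hence u_m = 3·5^m + 6 for every m ≥ 0, by induction.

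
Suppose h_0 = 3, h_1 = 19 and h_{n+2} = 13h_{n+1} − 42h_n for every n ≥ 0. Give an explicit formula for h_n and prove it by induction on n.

Claim: h_n = 7^n + 2·6^n.

Base cases: h_0 = 3 and 7^0 + 2·6^0 = 3; h_1 = 19 and 7^1 + 2·6^1 = 19.
Assume h_i = 7^i + 2·6^i for all 0 ≤ i ≤ j, where j ≥ 1.
Then h_{j+1} = 13h_j − 42h_{j−1} = 13·(7^j + 2·6^j) − 42·(7^{j−1} + 2·6^{j−1}) = (13·7 − 42)7^{j−1} + 2·(13·6 − 42)6^{j−1} = 49·7^{j−1} + 72·6^{j−1} = 7^{j+1} + 2·6^{j+1}.
This completes the inductive step, so h_n = 7^n + 2·6^n for all n ≥ 0.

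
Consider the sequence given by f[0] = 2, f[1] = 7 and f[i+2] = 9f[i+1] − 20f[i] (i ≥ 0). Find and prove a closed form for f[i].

Claim: f[i] = 3·4^i − 5^i.

Base cases: f[0] = 2 and 3·4^0 − 5^0 = 2; f[1] = 7 and 3·4^1 − 5^1 = 7.
Assume f[j] = 3·4^j − 5^j for all 0 ≤ j ≤ m, where m ≥ 1.
Then f[m+1] = 9f[m] − 20f[m−1] = 9·(3·4^m − 5^m) − 20·(3·4^{m−1} − 5^{m−1}) = 3·(9·4 − 20)4^{m−1} − (9·5 − 20)5^{m−1} = 48·4^{m−1} − 25·5^{m−1} = 3·4^{m+1} − 5^{m+1}.
This completes the inductive step, so f[i] = 3·4^i − 5^i for all i ≥ 0.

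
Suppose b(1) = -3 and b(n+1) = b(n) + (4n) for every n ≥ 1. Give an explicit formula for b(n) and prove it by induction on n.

Claim: b(n) = 2n^2 − 2n − 3.

Base case: b(1) = -3, and 2·1^2 − 2·1 − 3 = -3.
Assume b(m) = 2m^2 − 2m − 3.
Then b(m+1) = b(m) + (4m) = (2m^2 − 2m − 3) + (4m) = 2m^2 + 2m − 3,
and 2·(m+1)^2 − 2·(m+1) − 3 = 2m^2 + 2m − 3.
This completes the inductive step, so b(n) = 2n^2 − 2n − 3 for all n ≥ 1.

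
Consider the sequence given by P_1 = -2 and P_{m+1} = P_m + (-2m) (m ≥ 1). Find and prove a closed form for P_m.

Claim: P_m = -m^2 + m − 2.

Base case: P_1 = -2, and -1^2 + 1 − 2 = -2.
Assume P_r = -r^2 + r − 2.
Then P_{r+1} = P_r + (-2r) = (-r^2 + r − 2) + (-2r) = -r^2 − r − 2,
and -(r+1)^2 + (r+1) − 2 = -r^2 − r − 2.
Hence P_m = -m^2 + m − 2 for every m ≥ 1, by induction.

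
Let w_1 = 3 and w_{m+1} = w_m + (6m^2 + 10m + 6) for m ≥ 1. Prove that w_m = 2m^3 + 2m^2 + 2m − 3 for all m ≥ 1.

Base case: w_1 = 3, and 2·1^3 + 2·1^2 + 2·1 − 3 = 3.
Assume w_r = 2r^3 + 2r^2 + 2r − 3.
Then w_{r+1} = w_r + (6r^2 + 10r + 6) = (2r^3 + 2r^2 + 2r − 3) + (6r^2 + 10r + 6) = 2r^3 + 8r^2 + 12r + 3,
and 2·(r+1)^3 + 2·(r+1)^2 + 2·(r+1) − 3 = 2r^3 + 8r^2 + 12r + 3.
By induction, w_m = 2m^3 + 2m^2 + 2m − 3 for all m ≥ 1.

w_m = 2m^3 + 2m^2 + 2m − 3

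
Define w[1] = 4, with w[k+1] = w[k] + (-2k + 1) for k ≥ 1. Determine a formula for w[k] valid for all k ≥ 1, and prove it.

Claim: w[k] = -k^2 + 2k + 3.

Base case: w[1] = 4, and -1^2 + 2·1 + 3 = 4.
Assume w[m] = -m^2 + 2m + 3.
Then w[m+1] = w[m] + (-2m + 1) = (-m^2 + 2m + 3) + (-2m + 1) = -m^2 + 4,
and -(m+1)^2 + 2·(m+1) + 3 = -m^2 + 4.
Hence w[k] = -k^2 + 2k + 3 for every k ≥ 1, by induction.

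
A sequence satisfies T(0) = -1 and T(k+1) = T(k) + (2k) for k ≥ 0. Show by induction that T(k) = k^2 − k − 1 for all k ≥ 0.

Base case: T(0) = -1, and 0^2 − 0 − 1 = -1.
Assume T(r) = r^2 − r − 1.
Then T(r+1) = T(r) + (2r) = (r^2 − r − 1) + (2r) = r^2 + r − 1,
and (r+1)^2 − (r+1) − 1 = r^2 + r − 1.
By induction, T(k) = k^2 − k − 1 for all k ≥ 0.

T(k) = k^2 − k − 1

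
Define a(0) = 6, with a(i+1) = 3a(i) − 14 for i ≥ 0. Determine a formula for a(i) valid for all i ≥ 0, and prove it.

Claim: a(i) = -3^i + 7.

Base case: a(0) = 6, and -3^0 + 7 = -1 + 7 = 6.
Assume a(k) = -3^k + 7 for some k ≥ 0.
Then a(k+1) = 3a(k) − 14 = 3·(-3^k + 7) − 14 = -3^{k+1} + 21 − 14 = -3^{k+1} + 7.
Hence a(i) = -3^i + 7 for every i ≥ 0, by induction.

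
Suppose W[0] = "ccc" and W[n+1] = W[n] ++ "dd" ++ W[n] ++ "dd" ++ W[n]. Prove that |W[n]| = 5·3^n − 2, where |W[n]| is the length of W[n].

Base case: |W[0]| = 3, and 5·3^0 − 2 = 3.
Assume |W[k]| = 5·3^k − 2.
Then |W[k+1]| = 3|W[k]| + 4 = 3(5·3^k − 2) + 4 = 5·3^{k+1} − 6 + 4 = 5·3^{k+1} − 2.
This completes the inductive step, so |W[n]| = 5·3^n − 2 for all n ≥ 0.

|W[n]| = 5·3^n − 2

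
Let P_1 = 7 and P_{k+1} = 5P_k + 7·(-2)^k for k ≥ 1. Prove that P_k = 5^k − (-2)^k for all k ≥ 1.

Base case: P_1 = 7, and 5^1 − (-2)^1 = 5 + 2 = 7.
Assume P_m = 5^m − (-2)^m for some m ≥ 1.
Then P_{m+1} = 5P_m + 7·(-2)^m = 5·(5^m − (-2)^m) + 7·(-2)^m = 5^{m+1} − 5·(-2)^m + 7·(-2)^m = 5^{m+1} + 2·(-2)^m = 5^{m+1} − (-2)^{m+1}.
By induction, P_k = 5^k − (-2)^k for all k ≥ 1.

P_k = 5^k − (-2)^k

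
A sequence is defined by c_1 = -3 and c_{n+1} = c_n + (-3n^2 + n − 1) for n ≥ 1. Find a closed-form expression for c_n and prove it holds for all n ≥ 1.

Claim: c_n = -n^3 + 2n^2 − 2n − 2.

Base case: c_1 = -3, and -1^3 + 2·1^2 − 2·1 − 2 = -3.
Assume c_r = -r^3 + 2r^2 − 2r − 2.
Then c_{r+1} = c_r + (-3r^2 + r − 1) = (-r^3 + 2r^2 − 2r − 2) + (-3r^2 + r − 1) = -r^3 − r^2 − r − 3,
and -(r+1)^3 + 2·(r+1)^2 − 2·(r+1) − 2 = -r^3 − r^2 − r − 3.
Hence c_n = -n^3 + 2n^2 − 2n − 2 for every n ≥ 1, by induction.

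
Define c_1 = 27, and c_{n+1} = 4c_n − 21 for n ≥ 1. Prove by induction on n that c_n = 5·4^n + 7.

Base case: c_1 = 27, and 5·4^1 + 7 = 20 + 7 = 27.
Assume c_m = 5·4^m + 7 for some m ≥ 1.
Then c_{m+1} = 4c_m − 21 = 4·(5·4^m + 7) − 21 = 20·4^m + 28 − 21 = 5·4^{m+1} + 7.
Hence c_n = 5·4^n + 7 for every n ≥ 1, by induction.

c_n = 5·4^n + 7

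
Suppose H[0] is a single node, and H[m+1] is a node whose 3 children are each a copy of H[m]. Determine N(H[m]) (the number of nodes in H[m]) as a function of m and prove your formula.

Claim: N(H[m]) = (3^{m+1} − 1)/2.

Base case: N(H[0]) = 1, and (3^{0+1} − 1)/2 = 1.
Assume N(H[k]) = (3^{k+1} − 1)/2.
Then N(H[k+1]) = 1 + 3N(H[k]) = 1 + 3·(3^{k+1} − 1)/2 = 1 + (3^{k+2} − 3)/2 = (2 + 3^{k+2} − 3)/2 = (3^{k+2} − 1)/2.
By induction, N(H[m]) = (3^{m+1} − 1)/2 for all m ≥ 0.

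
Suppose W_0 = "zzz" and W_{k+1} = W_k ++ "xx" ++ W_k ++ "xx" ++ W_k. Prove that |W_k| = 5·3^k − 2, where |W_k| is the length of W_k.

Base case: |W_0| = 3, and 5·3^0 − 2 = 3.
Assume |W_j| = 5·3^j − 2.
Then |W_{j+1}| = 3|W_j| + 4 = 3(5·3^j − 2) + 4 = 5·3^{j+1} − 6 + 4 = 5·3^{j+1} − 2.
Hence |W_k| = 5·3^k − 2 for every k ≥ 0, by induction.

|W_k| = 5·3^k − 2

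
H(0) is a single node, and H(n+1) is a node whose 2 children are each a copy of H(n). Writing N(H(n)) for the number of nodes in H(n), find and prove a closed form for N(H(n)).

Claim: N(H(n)) = 2^{n+1} − 1.

Base case: N(H(0)) = 1, and 2^{0+1} − 1 = 1.
Assume N(H(r)) = 2^{r+1} − 1.
Then N(H(r+1)) = 1 + 2N(H(r)) = 1 + 2(2^{r+1} − 1) = 2^{r+2} − 2 + 1 = 2^{r+2} − 1.
This completes the inductive step, so N(H(n)) = 2^{n+1} − 1 for all n ≥ 0.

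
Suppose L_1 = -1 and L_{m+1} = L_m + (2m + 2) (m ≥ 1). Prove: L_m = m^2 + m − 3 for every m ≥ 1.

Base case: L_1 = -1, and 1^2 + 1 − 3 = -1.
Assume L_k = k^2 + k − 3.
Then L_{k+1} = L_k + (2k + 2) = (k^2 + k − 3) + (2k + 2) = k^2 + 3k − 1,
and (k+1)^2 + (k+1) − 3 = k^2 + 3k − 1.
By induction, L_m = m^2 + m − 3 for all m ≥ 1.

L_m = m^2 + m − 3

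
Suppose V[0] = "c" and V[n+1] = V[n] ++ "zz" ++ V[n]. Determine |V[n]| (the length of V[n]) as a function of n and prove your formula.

Claim: |V[n]| = 3·2^n − 2.

Base case: |V[0]| = 1, and 3·2^0 − 2 = 1.
Assume |V[k]| = 3·2^k − 2.
Then |V[k+1]| = |V[k]| + 2 + |V[k]| = 2|V[k]| + 2 = 2(3·2^k − 2) + 2 = 3·2^{k+1} − 4 + 2 = 3·2^{k+1} − 2.
Hence |V[n]| = 3·2^n − 2 for every n ≥ 0, by induction.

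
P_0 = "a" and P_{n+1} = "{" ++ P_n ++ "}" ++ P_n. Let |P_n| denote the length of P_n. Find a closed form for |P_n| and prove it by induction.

Claim: |P_n| = 3·2^n − 2.

Base case: |P_0| = 1, and 3·2^0 − 2 = 1.
Assume |P_j| = 3·2^j − 2.
Then |P_{j+1}| = 1 + |P_j| + 1 + |P_j| = 2|P_j| + 2 = 2(3·2^j − 2) + 2 = 3·2^{j+1} − 4 + 2 = 3·2^{j+1} − 2.
This completes the inductive step, so |P_n| = 3·2^n − 2 for all n ≥ 0.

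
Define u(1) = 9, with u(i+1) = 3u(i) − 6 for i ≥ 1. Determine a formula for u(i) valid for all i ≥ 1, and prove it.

Claim: u(i) = 2·3^i + 3.

Base case: u(1) = 9, and 2·3^1 + 3 = 6 + 3 = 9.
Assume u(m) = 2·3^m + 3 for some m ≥ 1.
Then u(m+1) = 3u(m) − 6 = 3·(2·3^m + 3) − 6 = 6·3^m + 9 − 6 = 2·3^{m+1} + 3.
So the formula holds for m+1, and by induction u(i) = 2·3^i + 3 for all i ≥ 1.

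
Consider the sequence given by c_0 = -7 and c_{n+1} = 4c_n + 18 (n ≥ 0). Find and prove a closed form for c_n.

Claim: c_n = -4^n − 6.

Base case: c_0 = -7, and -4^0 − 6 = -1 − 6 = -7.
Assume c_r = -4^r − 6 for some r ≥ 0.
Then c_{r+1} = 4c_r + 18 = 4·(-4^r − 6) + 18 = -4^{r+1} − 24 + 18 = -4^{r+1} − 6.
By induction, c_n = -4^n − 6 for all n ≥ 0.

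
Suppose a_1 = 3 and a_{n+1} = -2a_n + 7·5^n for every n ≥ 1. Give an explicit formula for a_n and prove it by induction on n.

Claim: a_n = (-2)^n + 5^n.

Base case: a_1 = 3, and (-2)^1 + 5^1 = -2 + 5 = 3.
Assume a_m = (-2)^m + 5^m for some m ≥ 1.
Then a_{m+1} = -2a_m + 7·5^m = -2·((-2)^m + 5^m) + 7·5^m = (-2)^{m+1} − 2·5^m + 7·5^m = (-2)^{m+1} + 5·5^m = (-2)^{m+1} + 5^{m+1}.
By induction, a_n = (-2)^n + 5^n for all n ≥ 1.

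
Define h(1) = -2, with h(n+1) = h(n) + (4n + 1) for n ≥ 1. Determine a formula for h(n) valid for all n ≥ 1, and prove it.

Claim: h(n) = 2n^2 − n − 3.

Base case: h(1) = -2, and 2·1^2 − 1 − 3 = -2.
Assume h(m) = 2m^2 − m − 3.
Then h(m+1) = h(m) + (4m + 1) = (2m^2 − m − 3) + (4m + 1) = 2m^2 + 3m − 2,
and 2·(m+1)^2 − (m+1) − 3 = 2m^2 + 3m − 2.
By induction, h(n) = 2n^2 − n − 3 for all n ≥ 1.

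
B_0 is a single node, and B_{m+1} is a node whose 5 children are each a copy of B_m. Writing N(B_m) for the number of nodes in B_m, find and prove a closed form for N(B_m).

Claim: N(B_m) = (5^{m+1} − 1)/4.

Base case: N(B_0) = 1, and (5^{0+1} − 1)/4 = 1.
Assume N(B_r) = (5^{r+1} − 1)/4.
Then N(B_{r+1}) = 1 + 5N(B_r) = 1 + 5·(5^{r+1} − 1)/4 = 1 + (5^{r+2} − 5)/4 = (4 + 5^{r+2} − 5)/4 = (5^{r+2} − 1)/4.
Hence N(B_m) = (5^{m+1} − 1)/4 for every m ≥ 0, by induction.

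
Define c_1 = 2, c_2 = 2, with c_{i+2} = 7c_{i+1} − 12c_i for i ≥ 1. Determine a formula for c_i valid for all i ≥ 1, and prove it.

Claim: c_i = -4^i + 2·3^i.

Base cases: c_1 = 2 and -4^1 + 2·3^1 = 2; c_2 = 2 and -4^2 + 2·3^2 = 2.
Assume c_j = -4^j + 2·3^j for all 1 ≤ j ≤ m, where m ≥ 2.
Then c_{m+1} = 7c_m − 12c_{m−1} = 7·(-4^m + 2·3^m) − 12·(-4^{m−1} + 2·3^{m−1}) = -(7·4 − 12)4^{m−1} + 2·(7·3 − 12)3^{m−1} = -16·4^{m−1} + 18·3^{m−1} = -4^{m+1} + 2·3^{m+1}.
This completes the inductive step, so c_i = -4^i + 2·3^i for all i ≥ 1.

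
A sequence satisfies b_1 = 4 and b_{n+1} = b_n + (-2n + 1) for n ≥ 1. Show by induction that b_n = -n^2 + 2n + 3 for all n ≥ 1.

Base case: b_1 = 4, and -1^2 + 2·1 + 3 = 4.
Assume b_k = -k^2 + 2k + 3.
Then b_{k+1} = b_k + (-2k + 1) = (-k^2 + 2k + 3) + (-2k + 1) = -k^2 + 4,
and -(k+1)^2 + 2·(k+1) + 3 = -k^2 + 4.
This completes the inductive step, so b_n = -n^2 + 2n + 3 for all n ≥ 1.

b_n = -n^2 + 2n + 3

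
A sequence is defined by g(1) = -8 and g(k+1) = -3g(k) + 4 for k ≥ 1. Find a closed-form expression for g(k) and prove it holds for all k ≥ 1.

Claim: g(k) = 3·(-3)^k + 1.

Base case: g(1) = -8, and 3·(-3)^1 + 1 = -9 + 1 = -8.
Assume g(j) = 3·(-3)^j + 1 for some j ≥ 1.
Then g(j+1) = -3g(j) + 4 = -3·(3·(-3)^j + 1) + 4 = -9·(-3)^j − 3 + 4 = 3·(-3)^{j+1} + 1.
This completes the inductive step, so g(k) = 3·(-3)^k + 1 for all k ≥ 1.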